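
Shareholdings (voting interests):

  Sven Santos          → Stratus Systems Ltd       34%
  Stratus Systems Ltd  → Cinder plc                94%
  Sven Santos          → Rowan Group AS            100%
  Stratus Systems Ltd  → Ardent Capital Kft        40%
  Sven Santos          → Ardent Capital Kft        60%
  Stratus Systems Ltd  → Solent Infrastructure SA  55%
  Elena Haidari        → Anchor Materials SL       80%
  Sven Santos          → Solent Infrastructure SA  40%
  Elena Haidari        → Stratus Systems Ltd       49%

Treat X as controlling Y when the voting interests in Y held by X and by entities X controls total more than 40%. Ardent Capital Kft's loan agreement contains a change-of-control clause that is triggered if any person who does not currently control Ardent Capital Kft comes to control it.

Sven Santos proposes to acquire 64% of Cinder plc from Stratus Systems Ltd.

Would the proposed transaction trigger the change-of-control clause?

The purchase adds only to Sven's holdings (Stratus's stake shrinks), so Sven is the only person who could newly come to control Ardent.
Sven holds 60% of Ardent, so Sven controls Ardent.
So Sven already controls Ardent before the transaction.
After the purchase, Sven holds 64% of Cinder directly, and Stratus's stake falls to 30%.
Sven controlled Ardent already, so this is not a new person acquiring control; every other person's position is unchanged or reduced.
No new person acquires control, so the clause is not triggered.

No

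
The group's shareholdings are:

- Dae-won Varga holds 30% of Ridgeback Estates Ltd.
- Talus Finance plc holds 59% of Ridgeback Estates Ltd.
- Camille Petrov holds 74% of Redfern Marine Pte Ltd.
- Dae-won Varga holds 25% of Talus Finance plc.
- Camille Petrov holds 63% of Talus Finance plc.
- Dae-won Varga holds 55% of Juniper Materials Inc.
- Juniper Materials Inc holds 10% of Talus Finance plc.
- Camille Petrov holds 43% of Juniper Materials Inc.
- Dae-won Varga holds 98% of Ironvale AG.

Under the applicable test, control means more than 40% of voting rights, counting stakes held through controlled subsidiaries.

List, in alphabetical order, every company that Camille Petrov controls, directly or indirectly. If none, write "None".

Juniper Materials Inc, Redfern Marine Pte Ltd, Ridgeback Estates Ltd, Talus Finance plc

Camille holds 43% of Juniper, so Camille controls Juniper.
Juniper and Camille together hold 10% + 63% = 73% of Talus, so Camille controls Talus.
Talus holds 59% of Ridgeback, so Camille controls Ridgeback.
Camille holds 74% of Redfern, so Camille controls Redfern.
No other company's threshold is met.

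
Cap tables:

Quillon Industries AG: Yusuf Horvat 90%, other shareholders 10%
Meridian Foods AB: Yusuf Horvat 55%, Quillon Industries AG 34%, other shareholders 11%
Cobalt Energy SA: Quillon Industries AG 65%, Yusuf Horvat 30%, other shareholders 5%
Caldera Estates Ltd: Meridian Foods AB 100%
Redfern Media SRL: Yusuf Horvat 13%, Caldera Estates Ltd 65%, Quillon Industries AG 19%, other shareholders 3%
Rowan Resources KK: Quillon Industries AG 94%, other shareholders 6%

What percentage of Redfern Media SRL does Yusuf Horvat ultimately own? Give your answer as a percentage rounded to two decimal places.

Yusuf reaches Redfern along 4 paths.
Direct stake: 13% = 13%.
Via Meridian → Caldera: 55% × 100% × 65% = 35.75%.
Via Quillon → Meridian → Caldera: 90% × 34% × 100% × 65% = 19.89%.
Via Quillon: 90% × 19% = 17.1%.
Total: 13% + 35.75% + 19.89% + 17.1% = 85.74%.

85.74%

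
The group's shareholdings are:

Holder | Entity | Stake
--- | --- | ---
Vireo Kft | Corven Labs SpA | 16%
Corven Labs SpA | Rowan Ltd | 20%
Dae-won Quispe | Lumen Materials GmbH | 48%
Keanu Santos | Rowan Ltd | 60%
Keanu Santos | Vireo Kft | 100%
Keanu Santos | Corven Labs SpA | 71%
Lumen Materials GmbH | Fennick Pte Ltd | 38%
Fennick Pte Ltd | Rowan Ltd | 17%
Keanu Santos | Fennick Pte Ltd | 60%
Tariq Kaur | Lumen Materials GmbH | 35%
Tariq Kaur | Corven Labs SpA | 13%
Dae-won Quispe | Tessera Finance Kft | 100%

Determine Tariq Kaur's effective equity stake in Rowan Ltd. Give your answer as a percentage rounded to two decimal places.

Tariq reaches Rowan along 2 paths.
Via Corven: 13% × 20% = 2.6%.
Via Lumen → Fennick: 35% × 38% × 17% = 2.261%.
Total: 2.6% + 2.261% = 4.861%.
Rounded: 4.86%.

4.86%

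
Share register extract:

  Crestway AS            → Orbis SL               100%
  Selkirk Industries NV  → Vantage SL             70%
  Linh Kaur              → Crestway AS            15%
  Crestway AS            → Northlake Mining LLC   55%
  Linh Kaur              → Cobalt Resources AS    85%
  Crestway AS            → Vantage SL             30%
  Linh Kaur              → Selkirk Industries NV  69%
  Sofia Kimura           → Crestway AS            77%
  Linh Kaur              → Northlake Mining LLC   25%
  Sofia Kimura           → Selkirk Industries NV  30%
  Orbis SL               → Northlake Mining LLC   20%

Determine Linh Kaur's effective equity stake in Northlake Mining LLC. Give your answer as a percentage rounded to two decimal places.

36.25%

Linh reaches Northlake along 3 paths.
Direct stake: 25% = 25%.
Via Crestway → Orbis: 15% × 100% × 20% = 3%.
Via Crestway: 15% × 55% = 8.25%.
Total: 25% + 3% + 8.25% = 36.25%.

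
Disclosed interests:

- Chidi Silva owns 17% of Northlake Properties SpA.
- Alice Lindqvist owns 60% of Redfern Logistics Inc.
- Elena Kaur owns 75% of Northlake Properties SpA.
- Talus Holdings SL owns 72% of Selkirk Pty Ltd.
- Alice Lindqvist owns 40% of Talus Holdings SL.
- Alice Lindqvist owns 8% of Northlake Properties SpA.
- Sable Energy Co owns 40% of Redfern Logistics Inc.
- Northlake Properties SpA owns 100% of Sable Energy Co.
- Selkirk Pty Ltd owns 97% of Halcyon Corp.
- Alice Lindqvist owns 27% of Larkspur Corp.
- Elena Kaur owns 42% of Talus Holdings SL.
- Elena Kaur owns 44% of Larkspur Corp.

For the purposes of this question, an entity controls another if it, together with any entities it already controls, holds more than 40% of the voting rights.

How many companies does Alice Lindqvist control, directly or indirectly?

Alice holds 60% of Redfern, so Alice controls Redfern.
No other company's threshold is met.
Alice controls 1 company.

1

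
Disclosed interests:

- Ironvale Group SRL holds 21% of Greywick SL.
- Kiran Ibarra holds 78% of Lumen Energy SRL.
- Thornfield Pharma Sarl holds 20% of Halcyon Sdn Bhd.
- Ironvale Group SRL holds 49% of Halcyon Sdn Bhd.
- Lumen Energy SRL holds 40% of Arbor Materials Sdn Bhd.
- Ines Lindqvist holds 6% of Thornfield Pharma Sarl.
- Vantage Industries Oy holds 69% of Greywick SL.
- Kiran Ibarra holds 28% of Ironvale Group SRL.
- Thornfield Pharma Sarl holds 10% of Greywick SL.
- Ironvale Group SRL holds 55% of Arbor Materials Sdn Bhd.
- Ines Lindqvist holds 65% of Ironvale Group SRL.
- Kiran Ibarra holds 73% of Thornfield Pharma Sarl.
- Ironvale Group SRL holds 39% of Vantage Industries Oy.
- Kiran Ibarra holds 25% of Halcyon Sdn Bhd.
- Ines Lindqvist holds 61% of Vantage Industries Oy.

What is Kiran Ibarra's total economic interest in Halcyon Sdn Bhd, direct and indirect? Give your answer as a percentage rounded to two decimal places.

53.32%

Kiran reaches Halcyon along 3 paths.
Via Thornfield: 73% × 20% = 14.6%.
Direct stake: 25% = 25%.
Via Ironvale: 28% × 49% = 13.72%.
Total: 14.6% + 25% + 13.72% = 53.32%.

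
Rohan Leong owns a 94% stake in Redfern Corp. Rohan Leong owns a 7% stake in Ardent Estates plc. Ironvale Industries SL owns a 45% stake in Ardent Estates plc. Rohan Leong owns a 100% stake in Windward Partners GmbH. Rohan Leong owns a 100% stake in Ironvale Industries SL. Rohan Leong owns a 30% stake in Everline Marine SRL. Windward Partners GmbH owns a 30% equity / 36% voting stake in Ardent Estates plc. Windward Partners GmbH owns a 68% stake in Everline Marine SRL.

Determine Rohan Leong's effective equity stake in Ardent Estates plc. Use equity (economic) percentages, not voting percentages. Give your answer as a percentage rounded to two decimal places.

82.00%

Rohan reaches Ardent along 3 paths.
Direct stake: 7% = 7%.
Via Ironvale: 100% × 45% = 45%.
Via Windward: 100% × 30% = 30%.
Total: 7% + 45% + 30% = 82%.
Rounded: 82.00%.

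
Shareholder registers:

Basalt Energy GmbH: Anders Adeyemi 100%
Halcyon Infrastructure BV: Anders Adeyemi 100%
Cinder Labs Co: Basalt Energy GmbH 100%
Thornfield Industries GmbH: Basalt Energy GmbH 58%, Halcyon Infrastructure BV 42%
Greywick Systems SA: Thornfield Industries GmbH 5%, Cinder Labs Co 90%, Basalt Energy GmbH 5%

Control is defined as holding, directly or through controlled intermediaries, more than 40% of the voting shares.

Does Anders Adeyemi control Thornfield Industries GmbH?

Yes

Anders holds 100% of Halcyon, so Anders controls Halcyon.
Anders holds 100% of Basalt, so Anders controls Basalt.
Basalt and Halcyon together hold 58% + 42% = 100% of Thornfield, so Anders controls Thornfield.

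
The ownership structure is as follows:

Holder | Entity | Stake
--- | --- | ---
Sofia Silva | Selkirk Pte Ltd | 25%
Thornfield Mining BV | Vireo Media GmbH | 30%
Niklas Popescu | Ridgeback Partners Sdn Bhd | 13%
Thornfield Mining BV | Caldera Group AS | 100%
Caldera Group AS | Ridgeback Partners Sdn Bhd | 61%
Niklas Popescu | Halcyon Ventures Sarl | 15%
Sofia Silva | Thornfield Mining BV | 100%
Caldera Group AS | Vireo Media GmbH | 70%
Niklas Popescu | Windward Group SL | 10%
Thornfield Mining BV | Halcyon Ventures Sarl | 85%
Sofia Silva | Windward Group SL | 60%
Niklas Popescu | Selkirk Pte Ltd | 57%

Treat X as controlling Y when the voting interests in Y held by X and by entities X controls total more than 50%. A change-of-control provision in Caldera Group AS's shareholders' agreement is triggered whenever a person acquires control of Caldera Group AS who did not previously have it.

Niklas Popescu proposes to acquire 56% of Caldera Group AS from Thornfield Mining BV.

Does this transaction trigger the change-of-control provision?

Yes

The purchase adds only to Niklas's holdings (Thornfield's stake shrinks), so Niklas is the only person who could newly come to control Caldera.
Niklas holds 57% of Selkirk, so Niklas controls Selkirk.
Neither Niklas nor any entity Niklas controls holds any voting interest in Caldera.
So before the transaction, Niklas does not control Caldera.
After the purchase, Niklas holds 56% of Caldera directly, and Thornfield's stake falls to 44%.
Niklas holds 56% of Caldera, so Niklas controls Caldera.
Niklas did not control Caldera before and does after, so the clause is triggered.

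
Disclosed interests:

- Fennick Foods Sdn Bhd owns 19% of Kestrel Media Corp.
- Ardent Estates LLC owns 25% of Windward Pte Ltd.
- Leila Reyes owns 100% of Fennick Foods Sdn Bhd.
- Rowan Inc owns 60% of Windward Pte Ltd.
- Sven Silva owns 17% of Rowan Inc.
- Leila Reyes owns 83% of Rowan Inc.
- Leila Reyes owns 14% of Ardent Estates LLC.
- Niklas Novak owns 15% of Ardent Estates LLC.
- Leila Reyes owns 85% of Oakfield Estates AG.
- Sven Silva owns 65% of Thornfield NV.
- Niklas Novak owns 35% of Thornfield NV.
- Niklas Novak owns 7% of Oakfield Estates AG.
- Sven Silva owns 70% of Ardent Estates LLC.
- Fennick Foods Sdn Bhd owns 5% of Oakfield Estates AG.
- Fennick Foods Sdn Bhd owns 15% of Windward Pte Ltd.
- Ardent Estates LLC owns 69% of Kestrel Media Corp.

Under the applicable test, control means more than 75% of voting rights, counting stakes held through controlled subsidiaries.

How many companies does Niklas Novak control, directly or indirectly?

Niklas's largest direct stake is 35% in Thornfield, which does not meet the threshold.
Niklas controls 0 companies.

0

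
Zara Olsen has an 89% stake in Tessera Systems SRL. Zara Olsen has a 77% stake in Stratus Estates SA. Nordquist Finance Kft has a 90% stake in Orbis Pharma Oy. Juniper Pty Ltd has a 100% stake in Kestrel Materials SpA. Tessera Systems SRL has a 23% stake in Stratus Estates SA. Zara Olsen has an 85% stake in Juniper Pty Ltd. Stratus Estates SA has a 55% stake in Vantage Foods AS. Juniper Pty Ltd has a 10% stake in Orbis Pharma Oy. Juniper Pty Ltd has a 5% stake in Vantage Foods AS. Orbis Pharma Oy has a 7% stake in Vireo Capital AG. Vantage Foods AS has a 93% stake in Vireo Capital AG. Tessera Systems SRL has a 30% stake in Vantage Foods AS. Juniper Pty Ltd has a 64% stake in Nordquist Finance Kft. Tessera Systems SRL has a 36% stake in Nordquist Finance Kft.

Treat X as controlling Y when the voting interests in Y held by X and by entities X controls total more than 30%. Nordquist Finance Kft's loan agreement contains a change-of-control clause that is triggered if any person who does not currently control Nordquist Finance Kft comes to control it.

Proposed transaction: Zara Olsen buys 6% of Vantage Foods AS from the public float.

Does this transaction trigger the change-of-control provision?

No

The purchase changes only Zara's holdings, so Zara is the only person who could newly come to control Nordquist.
Zara holds 89% of Tessera, so Zara controls Tessera.
Zara holds 85% of Juniper, so Zara controls Juniper.
Juniper and Tessera together hold 64% + 36% = 100% of Nordquist, so Zara controls Nordquist.
So Zara already controls Nordquist before the transaction.
After the purchase, Zara holds 6% of Vantage directly.
Zara controlled Nordquist already, so this is not a new person acquiring control; every other person's position is unchanged or reduced.
No new person acquires control, so the clause is not triggered.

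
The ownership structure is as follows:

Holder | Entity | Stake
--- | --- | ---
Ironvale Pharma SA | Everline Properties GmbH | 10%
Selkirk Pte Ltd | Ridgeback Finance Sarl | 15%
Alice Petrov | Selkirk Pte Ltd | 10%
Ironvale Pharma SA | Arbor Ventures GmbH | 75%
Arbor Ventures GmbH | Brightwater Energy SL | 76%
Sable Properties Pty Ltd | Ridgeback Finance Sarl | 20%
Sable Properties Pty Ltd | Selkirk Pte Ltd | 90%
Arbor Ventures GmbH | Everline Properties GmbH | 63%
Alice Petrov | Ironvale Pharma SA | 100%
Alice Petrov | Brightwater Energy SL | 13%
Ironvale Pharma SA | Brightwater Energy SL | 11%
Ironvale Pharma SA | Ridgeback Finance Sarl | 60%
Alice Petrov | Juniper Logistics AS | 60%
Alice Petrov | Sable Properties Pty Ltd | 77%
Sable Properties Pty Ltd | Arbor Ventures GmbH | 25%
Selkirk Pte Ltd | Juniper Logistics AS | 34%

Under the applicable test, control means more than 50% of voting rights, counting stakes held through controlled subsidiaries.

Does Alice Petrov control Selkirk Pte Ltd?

Yes

Alice holds 77% of Sable, so Alice controls Sable.
Alice and Sable together hold 10% + 90% = 100% of Selkirk, so Alice controls Selkirk.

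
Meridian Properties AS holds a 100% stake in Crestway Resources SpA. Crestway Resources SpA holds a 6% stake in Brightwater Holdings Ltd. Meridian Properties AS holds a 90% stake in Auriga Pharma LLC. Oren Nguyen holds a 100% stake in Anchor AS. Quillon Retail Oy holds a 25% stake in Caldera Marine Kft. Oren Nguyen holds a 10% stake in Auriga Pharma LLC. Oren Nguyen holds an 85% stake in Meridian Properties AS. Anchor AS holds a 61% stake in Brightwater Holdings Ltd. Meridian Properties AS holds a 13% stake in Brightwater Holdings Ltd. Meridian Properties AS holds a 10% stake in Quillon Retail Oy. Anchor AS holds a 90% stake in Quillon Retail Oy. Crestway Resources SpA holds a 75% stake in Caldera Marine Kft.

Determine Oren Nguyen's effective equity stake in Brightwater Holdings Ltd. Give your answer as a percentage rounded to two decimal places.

Oren reaches Brightwater along 3 paths.
Via Anchor: 100% × 61% = 61%.
Via Meridian: 85% × 13% = 11.05%.
Via Meridian → Crestway: 85% × 100% × 6% = 5.1%.
Total: 61% + 11.05% + 5.1% = 77.15%.

77.15%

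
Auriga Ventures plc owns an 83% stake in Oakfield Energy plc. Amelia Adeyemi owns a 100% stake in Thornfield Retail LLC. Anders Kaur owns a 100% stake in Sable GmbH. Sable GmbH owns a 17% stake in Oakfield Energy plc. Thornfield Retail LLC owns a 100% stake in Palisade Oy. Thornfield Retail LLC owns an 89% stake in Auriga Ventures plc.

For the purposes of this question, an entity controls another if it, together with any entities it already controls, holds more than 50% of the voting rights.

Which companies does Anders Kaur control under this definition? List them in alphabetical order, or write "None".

Anders holds 100% of Sable, so Anders controls Sable.
No other company's threshold is met.

Sable GmbH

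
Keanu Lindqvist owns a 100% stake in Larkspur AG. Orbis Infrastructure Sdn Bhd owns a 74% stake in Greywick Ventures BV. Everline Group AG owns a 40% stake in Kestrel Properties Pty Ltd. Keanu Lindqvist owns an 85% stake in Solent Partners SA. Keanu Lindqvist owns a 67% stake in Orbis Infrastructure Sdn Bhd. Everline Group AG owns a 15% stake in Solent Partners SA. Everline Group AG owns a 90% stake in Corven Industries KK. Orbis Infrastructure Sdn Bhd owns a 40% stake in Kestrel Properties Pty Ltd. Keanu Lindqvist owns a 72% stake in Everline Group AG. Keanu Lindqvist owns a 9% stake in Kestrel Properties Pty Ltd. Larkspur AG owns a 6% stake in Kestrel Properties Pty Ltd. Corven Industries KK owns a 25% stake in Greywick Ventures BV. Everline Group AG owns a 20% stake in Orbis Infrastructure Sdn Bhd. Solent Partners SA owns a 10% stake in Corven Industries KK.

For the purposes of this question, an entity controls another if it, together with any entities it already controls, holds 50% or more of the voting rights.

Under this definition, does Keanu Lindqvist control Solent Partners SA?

Keanu holds 72% of Everline, so Keanu controls Everline.
Keanu and Everline together hold 85% + 15% = 100% of Solent, so Keanu controls Solent.

Yes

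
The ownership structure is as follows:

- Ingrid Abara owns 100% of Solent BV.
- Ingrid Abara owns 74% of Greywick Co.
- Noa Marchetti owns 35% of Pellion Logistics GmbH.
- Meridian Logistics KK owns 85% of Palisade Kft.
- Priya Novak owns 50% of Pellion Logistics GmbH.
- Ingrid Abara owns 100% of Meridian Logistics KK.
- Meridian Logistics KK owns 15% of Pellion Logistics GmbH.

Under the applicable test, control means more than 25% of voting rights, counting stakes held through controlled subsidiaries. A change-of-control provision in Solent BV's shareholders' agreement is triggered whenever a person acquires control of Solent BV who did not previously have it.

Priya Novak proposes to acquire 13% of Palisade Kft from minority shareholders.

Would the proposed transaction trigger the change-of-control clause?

The purchase changes only Priya's holdings, so Priya is the only person who could newly come to control Solent.
Priya holds 50% of Pellion, so Priya controls Pellion.
Neither Priya nor any entity Priya controls holds any voting interest in Solent.
So before the transaction, Priya does not control Solent.
After the purchase, Priya holds 13% of Palisade directly.
Priya's side now holds 13% of Palisade, not > 25%, so Priya still does not control Palisade.
After the transaction, neither Priya nor any entity Priya controls holds a voting interest in Solent, so Priya still does not control it.
No new person acquires control, so the clause is not triggered.

No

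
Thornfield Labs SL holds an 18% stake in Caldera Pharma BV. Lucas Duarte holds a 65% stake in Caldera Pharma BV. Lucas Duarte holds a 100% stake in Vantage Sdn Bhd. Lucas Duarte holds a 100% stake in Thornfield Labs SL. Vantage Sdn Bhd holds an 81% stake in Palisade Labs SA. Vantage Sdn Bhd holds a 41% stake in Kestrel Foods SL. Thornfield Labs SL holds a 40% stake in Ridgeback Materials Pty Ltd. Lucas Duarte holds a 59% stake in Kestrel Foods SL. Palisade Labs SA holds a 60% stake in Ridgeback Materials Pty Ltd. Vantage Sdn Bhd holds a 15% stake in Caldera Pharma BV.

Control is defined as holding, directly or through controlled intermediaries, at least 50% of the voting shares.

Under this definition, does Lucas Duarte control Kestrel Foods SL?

Yes

Lucas holds 100% of Vantage, so Lucas controls Vantage.
Vantage and Lucas together hold 41% + 59% = 100% of Kestrel, so Lucas controls Kestrel.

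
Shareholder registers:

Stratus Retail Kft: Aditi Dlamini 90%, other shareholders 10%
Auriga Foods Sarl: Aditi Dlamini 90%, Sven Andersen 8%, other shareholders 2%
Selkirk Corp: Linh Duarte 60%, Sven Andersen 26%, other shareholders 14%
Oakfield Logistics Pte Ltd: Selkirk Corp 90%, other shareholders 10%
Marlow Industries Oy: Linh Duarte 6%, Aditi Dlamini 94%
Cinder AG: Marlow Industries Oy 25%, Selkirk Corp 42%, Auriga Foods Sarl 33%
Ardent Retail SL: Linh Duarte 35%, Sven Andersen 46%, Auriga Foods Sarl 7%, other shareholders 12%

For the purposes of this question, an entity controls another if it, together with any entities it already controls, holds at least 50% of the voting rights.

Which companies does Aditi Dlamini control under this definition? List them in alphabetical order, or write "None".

Auriga Foods Sarl, Cinder AG, Marlow Industries Oy, Stratus Retail Kft

Aditi holds 90% of Stratus, so Aditi controls Stratus.
Aditi holds 90% of Auriga, so Aditi controls Auriga.
Aditi holds 94% of Marlow, so Aditi controls Marlow.
Marlow and Auriga together hold 25% + 33% = 58% of Cinder, so Aditi controls Cinder.
No other company's threshold is met.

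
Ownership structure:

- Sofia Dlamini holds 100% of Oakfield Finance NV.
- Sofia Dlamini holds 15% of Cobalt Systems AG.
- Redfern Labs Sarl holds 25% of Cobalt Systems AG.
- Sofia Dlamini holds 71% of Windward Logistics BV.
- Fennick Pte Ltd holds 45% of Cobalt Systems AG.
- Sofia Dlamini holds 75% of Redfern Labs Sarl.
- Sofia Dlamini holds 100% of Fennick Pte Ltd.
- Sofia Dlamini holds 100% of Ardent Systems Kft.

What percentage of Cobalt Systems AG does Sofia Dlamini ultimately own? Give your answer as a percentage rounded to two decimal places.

78.75%

Sofia reaches Cobalt along 3 paths.
Direct stake: 15% = 15%.
Via Fennick: 100% × 45% = 45%.
Via Redfern: 75% × 25% = 18.75%.
Total: 15% + 45% + 18.75% = 78.75%.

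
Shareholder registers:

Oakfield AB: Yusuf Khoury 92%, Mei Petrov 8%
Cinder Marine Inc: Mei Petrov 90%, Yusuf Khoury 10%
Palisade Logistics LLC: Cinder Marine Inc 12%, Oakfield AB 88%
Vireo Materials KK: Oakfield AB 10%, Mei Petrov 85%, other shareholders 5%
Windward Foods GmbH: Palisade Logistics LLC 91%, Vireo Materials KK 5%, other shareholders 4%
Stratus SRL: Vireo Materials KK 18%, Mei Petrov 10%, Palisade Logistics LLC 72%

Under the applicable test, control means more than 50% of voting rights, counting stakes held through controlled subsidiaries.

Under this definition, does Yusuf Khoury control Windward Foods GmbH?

Yes

Yusuf holds 92% of Oakfield, so Yusuf controls Oakfield.
Oakfield holds 88% of Palisade, so Yusuf controls Palisade.
Palisade holds 91% of Windward, so Yusuf controls Windward.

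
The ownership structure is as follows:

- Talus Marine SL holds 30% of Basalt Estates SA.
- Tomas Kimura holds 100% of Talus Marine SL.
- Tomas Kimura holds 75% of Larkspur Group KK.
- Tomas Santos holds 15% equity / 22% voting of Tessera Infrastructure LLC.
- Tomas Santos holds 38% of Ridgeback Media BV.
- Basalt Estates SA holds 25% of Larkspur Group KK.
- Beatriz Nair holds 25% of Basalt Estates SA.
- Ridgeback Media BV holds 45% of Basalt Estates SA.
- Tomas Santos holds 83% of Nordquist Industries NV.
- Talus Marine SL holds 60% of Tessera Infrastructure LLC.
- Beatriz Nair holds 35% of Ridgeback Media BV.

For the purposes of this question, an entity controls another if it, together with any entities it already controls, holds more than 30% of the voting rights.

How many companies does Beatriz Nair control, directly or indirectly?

2

Beatriz holds 35% of Ridgeback, so Beatriz controls Ridgeback.
Ridgeback and Beatriz together hold 45% + 25% = 70% of Basalt, so Beatriz controls Basalt.
No other company's threshold is met.
Beatriz controls 2 companies.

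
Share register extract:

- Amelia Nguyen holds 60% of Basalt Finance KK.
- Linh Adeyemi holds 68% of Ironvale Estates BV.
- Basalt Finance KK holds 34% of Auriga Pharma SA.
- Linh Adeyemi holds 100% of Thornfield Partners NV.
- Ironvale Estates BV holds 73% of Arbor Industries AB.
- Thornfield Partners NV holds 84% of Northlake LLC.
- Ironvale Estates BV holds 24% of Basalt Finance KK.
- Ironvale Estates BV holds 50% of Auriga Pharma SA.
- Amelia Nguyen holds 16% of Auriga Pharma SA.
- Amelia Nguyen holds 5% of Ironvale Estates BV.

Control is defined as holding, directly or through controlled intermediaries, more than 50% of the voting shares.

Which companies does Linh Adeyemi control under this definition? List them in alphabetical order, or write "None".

Arbor Industries AB, Ironvale Estates BV, Northlake LLC, Thornfield Partners NV

Linh holds 68% of Ironvale, so Linh controls Ironvale.
Linh holds 100% of Thornfield, so Linh controls Thornfield.
Ironvale holds 73% of Arbor, so Linh controls Arbor.
Thornfield holds 84% of Northlake, so Linh controls Northlake.
No other company's threshold is met.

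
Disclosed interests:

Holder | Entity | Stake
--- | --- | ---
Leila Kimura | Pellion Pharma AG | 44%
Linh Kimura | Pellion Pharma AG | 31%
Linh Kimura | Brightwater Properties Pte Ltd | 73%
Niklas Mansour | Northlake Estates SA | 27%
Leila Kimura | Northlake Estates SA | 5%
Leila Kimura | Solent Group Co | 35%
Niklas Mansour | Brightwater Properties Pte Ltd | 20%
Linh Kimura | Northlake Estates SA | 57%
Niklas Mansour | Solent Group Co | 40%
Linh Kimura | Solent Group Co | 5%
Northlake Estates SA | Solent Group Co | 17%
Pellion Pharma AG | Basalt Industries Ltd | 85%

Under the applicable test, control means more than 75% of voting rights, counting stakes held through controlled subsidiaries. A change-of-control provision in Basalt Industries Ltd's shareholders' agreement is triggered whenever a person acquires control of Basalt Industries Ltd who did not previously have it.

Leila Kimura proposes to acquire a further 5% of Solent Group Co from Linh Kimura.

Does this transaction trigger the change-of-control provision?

No

The purchase adds only to Leila's holdings (Linh's stake shrinks), so Leila is the only person who could newly come to control Basalt.
Leila's largest direct stake is 44% in Pellion, which does not meet the threshold, so Leila controls no company.
Neither Leila nor any entity Leila controls holds any voting interest in Basalt.
So before the transaction, Leila does not control Basalt.
After the purchase, Leila's direct stake in Solent rises to 35% + 5% = 40%, and Linh's stake falls to 0%.
Leila's side now holds 40% of Solent, not > 75%, so Leila still does not control Solent.
After the transaction, neither Leila nor any entity Leila controls holds a voting interest in Basalt, so Leila still does not control it.
No new person acquires control, so the clause is not triggered.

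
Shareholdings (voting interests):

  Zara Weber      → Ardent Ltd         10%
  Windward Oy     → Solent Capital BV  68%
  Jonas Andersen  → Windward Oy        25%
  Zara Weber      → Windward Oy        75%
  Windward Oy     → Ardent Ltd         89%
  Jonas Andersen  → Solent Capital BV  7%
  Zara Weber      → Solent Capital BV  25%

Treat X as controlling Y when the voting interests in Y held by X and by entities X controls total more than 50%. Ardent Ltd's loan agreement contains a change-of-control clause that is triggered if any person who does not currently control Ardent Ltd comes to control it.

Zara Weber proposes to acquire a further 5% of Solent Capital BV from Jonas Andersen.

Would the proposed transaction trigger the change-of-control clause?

No

The purchase adds only to Zara's holdings (Jonas's stake shrinks), so Zara is the only person who could newly come to control Ardent.
Zara holds 75% of Windward, so Zara controls Windward.
Zara and Windward together hold 10% + 89% = 99% of Ardent, so Zara controls Ardent.
So Zara already controls Ardent before the transaction.
After the purchase, Zara's direct stake in Solent rises to 25% + 5% = 30%, and Jonas's stake falls to 2%.
Zara controlled Ardent already, so this is not a new person acquiring control; every other person's position is unchanged or reduced.
No new person acquires control, so the clause is not triggered.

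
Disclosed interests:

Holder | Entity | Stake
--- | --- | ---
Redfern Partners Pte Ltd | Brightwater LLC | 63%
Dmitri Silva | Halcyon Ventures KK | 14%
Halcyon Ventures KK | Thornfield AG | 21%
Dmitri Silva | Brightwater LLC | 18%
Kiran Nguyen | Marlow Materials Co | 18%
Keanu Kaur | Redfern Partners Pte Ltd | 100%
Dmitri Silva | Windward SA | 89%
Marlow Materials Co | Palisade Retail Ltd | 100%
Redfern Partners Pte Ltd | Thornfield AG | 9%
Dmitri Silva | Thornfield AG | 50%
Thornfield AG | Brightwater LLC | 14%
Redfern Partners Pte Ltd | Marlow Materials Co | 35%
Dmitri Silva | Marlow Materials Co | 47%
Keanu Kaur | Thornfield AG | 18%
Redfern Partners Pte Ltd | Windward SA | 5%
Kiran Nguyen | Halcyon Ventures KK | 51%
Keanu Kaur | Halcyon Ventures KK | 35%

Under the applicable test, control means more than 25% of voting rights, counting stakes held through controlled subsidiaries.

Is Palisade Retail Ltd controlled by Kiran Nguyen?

No

Kiran holds 51% of Halcyon, so Kiran controls Halcyon.
Neither Kiran nor any entity Kiran controls holds any voting interest in Palisade.
So Kiran does not control Palisade.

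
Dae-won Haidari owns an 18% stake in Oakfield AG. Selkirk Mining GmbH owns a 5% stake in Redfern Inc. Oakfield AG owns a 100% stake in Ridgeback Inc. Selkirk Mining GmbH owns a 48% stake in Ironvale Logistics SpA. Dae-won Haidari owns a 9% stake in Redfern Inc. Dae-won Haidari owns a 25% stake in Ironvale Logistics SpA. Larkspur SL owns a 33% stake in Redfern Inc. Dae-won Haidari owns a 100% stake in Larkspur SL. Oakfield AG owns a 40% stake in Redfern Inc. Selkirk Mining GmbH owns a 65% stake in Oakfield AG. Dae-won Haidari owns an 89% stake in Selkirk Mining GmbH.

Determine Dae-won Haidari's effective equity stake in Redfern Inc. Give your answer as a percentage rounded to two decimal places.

76.79%

Dae-won reaches Redfern along 5 paths.
Via Larkspur: 100% × 33% = 33%.
Via Selkirk: 89% × 5% = 4.45%.
Via Selkirk → Oakfield: 89% × 65% × 40% = 23.14%.
Via Oakfield: 18% × 40% = 7.2%.
Direct stake: 9% = 9%.
Total: 33% + 4.45% + 23.14% + 7.2% + 9% = 76.79%.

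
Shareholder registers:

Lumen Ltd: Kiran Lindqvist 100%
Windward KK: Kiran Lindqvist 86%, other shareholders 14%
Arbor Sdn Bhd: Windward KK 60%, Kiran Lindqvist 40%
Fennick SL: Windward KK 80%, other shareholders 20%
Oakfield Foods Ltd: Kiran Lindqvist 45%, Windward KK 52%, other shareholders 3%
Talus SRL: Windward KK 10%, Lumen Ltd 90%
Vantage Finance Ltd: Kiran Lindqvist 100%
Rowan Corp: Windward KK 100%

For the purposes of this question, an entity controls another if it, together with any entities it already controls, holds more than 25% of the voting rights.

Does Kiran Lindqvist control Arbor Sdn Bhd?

Kiran holds 86% of Windward, so Kiran controls Windward.
Windward and Kiran together hold 60% + 40% = 100% of Arbor, so Kiran controls Arbor.

Yes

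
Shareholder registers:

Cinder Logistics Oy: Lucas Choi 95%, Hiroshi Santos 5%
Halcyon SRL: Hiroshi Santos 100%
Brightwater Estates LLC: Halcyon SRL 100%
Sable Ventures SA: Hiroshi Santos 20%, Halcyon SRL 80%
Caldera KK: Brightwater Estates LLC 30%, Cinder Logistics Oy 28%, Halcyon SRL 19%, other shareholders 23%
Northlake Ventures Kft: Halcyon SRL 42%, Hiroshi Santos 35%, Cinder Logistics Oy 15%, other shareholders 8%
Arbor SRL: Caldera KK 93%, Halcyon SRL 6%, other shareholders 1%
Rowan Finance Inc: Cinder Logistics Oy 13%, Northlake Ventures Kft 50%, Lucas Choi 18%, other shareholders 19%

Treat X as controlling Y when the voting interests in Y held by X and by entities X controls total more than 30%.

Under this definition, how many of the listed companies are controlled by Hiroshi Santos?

Hiroshi holds 100% of Halcyon, so Hiroshi controls Halcyon.
Halcyon holds 100% of Brightwater, so Hiroshi controls Brightwater.
Hiroshi and Halcyon together hold 20% + 80% = 100% of Sable, so Hiroshi controls Sable.
Brightwater and Halcyon together hold 30% + 19% = 49% of Caldera, so Hiroshi controls Caldera.
Halcyon and Hiroshi together hold 42% + 35% = 77% of Northlake, so Hiroshi controls Northlake.
Caldera and Halcyon together hold 93% + 6% = 99% of Arbor, so Hiroshi controls Arbor.
Northlake holds 50% of Rowan, so Hiroshi controls Rowan.
No other company's threshold is met.
Hiroshi controls 7 companies.

7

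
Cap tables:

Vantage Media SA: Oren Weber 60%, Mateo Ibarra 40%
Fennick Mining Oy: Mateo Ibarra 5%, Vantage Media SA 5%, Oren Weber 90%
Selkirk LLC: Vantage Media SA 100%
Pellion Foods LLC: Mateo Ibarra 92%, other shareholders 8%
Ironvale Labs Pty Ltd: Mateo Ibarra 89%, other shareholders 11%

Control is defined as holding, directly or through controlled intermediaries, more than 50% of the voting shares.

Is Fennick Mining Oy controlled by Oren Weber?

Yes

Oren holds 60% of Vantage, so Oren controls Vantage.
Vantage and Oren together hold 5% + 90% = 95% of Fennick, so Oren controls Fennick.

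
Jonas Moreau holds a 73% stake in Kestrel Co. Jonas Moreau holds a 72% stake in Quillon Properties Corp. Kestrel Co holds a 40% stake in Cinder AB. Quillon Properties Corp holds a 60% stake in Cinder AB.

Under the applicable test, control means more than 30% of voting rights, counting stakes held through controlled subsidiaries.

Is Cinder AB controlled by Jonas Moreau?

Yes

Jonas holds 72% of Quillon, so Jonas controls Quillon.
Jonas holds 73% of Kestrel, so Jonas controls Kestrel.
Kestrel and Quillon together hold 40% + 60% = 100% of Cinder, so Jonas controls Cinder.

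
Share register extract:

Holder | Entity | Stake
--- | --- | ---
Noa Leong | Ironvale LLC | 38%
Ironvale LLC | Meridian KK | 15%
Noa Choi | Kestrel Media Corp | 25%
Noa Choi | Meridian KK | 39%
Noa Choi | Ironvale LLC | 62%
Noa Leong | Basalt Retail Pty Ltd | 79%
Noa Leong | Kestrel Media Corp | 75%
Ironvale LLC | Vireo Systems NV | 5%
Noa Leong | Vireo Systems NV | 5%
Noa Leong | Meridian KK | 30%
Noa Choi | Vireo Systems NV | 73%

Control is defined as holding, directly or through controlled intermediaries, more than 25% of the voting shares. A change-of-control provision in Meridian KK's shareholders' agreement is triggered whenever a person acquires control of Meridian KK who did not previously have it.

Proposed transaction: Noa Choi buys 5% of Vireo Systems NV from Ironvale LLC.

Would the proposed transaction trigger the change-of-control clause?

The purchase adds only to Noa Choi's holdings (Ironvale's stake shrinks), so Noa Choi is the only person who could newly come to control Meridian.
Noa Choi holds 62% of Ironvale, so Noa Choi controls Ironvale.
Noa Choi and Ironvale together hold 39% + 15% = 54% of Meridian, so Noa Choi controls Meridian.
So Noa Choi already controls Meridian before the transaction.
After the purchase, Noa Choi's direct stake in Vireo rises to 73% + 5% = 78%, and Ironvale's stake falls to 0%.
Noa Choi controlled Meridian already, so this is not a new person acquiring control; every other person's position is unchanged or reduced.
No new person acquires control, so the clause is not triggered.

No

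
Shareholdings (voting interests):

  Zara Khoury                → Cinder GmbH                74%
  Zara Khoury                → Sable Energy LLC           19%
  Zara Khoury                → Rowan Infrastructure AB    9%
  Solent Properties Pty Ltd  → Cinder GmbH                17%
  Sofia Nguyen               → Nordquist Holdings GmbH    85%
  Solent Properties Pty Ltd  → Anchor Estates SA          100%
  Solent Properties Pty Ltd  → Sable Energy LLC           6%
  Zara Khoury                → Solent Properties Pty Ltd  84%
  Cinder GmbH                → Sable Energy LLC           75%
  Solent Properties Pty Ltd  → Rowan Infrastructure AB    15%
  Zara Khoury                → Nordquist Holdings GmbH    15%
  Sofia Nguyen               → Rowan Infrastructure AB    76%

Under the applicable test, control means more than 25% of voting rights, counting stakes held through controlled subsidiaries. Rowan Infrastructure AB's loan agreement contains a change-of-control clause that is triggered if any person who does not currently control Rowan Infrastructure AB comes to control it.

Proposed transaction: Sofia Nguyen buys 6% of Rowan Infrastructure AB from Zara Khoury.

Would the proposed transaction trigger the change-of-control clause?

No

The purchase adds only to Sofia's holdings (Zara's stake shrinks), so Sofia is the only person who could newly come to control Rowan.
Sofia holds 76% of Rowan, so Sofia controls Rowan.
So Sofia already controls Rowan before the transaction.
After the purchase, Sofia's direct stake in Rowan rises to 76% + 6% = 82%, and Zara's stake falls to 3%.
Sofia controlled Rowan already, so this is not a new person acquiring control; every other person's position is unchanged or reduced.
No new person acquires control, so the clause is not triggered.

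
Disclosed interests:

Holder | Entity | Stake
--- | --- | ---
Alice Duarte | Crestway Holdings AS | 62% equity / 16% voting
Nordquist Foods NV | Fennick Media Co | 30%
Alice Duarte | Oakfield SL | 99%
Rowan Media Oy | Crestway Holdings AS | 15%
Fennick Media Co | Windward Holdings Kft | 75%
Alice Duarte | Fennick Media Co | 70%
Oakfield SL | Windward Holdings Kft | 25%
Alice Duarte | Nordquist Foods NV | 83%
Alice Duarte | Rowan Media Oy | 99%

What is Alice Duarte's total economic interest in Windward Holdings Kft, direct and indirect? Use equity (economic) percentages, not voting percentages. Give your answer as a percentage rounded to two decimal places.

95.93%

Alice reaches Windward along 3 paths.
Via Fennick: 70% × 75% = 52.5%.
Via Nordquist → Fennick: 83% × 30% × 75% = 18.675%.
Via Oakfield: 99% × 25% = 24.75%.
Total: 52.5% + 18.675% + 24.75% = 95.925%.
Rounded: 95.93%.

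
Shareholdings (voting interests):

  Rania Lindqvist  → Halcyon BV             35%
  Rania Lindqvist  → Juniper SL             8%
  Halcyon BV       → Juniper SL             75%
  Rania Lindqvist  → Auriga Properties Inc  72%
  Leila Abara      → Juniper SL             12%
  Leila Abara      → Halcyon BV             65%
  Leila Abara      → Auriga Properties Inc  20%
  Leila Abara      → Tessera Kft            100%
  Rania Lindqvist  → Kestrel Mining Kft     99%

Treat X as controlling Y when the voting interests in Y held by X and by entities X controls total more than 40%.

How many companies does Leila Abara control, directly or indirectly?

3

Leila holds 65% of Halcyon, so Leila controls Halcyon.
Leila and Halcyon together hold 12% + 75% = 87% of Juniper, so Leila controls Juniper.
Leila holds 100% of Tessera, so Leila controls Tessera.
No other company's threshold is met.
Leila controls 3 companies.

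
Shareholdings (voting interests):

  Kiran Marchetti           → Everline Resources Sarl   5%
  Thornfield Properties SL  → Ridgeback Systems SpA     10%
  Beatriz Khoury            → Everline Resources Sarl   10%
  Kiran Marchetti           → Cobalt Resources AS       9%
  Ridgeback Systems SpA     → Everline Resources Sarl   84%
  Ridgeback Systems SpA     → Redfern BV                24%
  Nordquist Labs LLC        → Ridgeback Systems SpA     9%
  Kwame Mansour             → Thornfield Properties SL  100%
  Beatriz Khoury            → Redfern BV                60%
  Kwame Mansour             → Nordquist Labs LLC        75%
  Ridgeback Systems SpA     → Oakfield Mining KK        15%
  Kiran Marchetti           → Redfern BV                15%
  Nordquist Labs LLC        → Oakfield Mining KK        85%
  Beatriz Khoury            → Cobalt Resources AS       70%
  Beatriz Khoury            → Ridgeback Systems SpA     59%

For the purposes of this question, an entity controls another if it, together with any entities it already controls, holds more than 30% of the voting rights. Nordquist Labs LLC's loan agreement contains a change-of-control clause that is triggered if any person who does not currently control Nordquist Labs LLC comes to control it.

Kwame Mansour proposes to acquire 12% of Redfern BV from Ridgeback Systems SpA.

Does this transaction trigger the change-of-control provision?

No

The purchase adds only to Kwame's holdings (Ridgeback's stake shrinks), so Kwame is the only person who could newly come to control Nordquist.
Kwame holds 75% of Nordquist, so Kwame controls Nordquist.
So Kwame already controls Nordquist before the transaction.
After the purchase, Kwame holds 12% of Redfern directly, and Ridgeback's stake falls to 12%.
Kwame controlled Nordquist already, so this is not a new person acquiring control; every other person's position is unchanged or reduced.
No new person acquires control, so the clause is not triggered.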